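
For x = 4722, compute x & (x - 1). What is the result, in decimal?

x = 1001001110010 = 4722
x - 1 = 1001001110001
AND   = 1001001110000 = 4720
(x & (x - 1) clears the lowest set bit of x.)

4720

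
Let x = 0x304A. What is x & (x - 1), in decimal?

x = 11000001001010 = 12362
x - 1 = 11000001001001
AND   = 11000001001000 = 12360
(x & (x - 1) clears the lowest set bit of x.)

12360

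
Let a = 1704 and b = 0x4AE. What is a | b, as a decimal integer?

1710

1704 = 11010101000
0x4AE = 10010101110
 OR → 11010101110 = 1710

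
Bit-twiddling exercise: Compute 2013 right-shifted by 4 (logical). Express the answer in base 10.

2013 = 11111011101
shift right by 4 → 00001111101 = 125
(equivalently, floor(2013 / 16))

125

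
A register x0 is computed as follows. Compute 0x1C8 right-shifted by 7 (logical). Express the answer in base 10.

3

0x1C8 = 111001000
shift right by 7 → 000000011 = 3
(equivalently, floor(456 / 128))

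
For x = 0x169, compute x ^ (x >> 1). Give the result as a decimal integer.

x = 101101001 = 361
x>>1 = 010110100
XOR  = 111011101 = 477
(x ^ (x >> 1) gives the standard binary-reflected Gray code of x.)

477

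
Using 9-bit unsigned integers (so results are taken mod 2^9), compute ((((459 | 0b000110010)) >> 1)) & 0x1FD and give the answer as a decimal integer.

253

459 = 111001011
0b000110010 = 000110010
→ | → 111111011 = 507
→ >> 1 → 011111101 = 253
0x1FD = 111111101
→ & → 011111101 = 253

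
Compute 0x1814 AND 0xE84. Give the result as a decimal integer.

2052

0x1814 = 1100000010100
0xE84 = 0111010000100
AND → 0100000000100 = 2052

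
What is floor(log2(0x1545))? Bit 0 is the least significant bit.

12

0x1545 = 1010101000101
The topmost 1 is at position 12 (since 2^12 = 4096 ≤ 5445 < 8192).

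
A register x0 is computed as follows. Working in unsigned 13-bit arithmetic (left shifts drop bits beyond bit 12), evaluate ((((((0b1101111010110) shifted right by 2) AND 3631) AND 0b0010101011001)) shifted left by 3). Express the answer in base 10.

0b1101111010110 = 1101111010110
→ shifted right by 2 → 0011011110101 = 1781
3631 = 0111000101111
→ AND → 0011000100101 = 1573
0b0010101011001 = 0010101011001
→ AND → 0010000000001 = 1025
→ shifted left by 3 (mod 2^13) → 0000000001000 = 8

8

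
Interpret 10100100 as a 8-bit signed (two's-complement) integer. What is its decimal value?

pattern = 10100100 (MSB is 1 ⇒ negative)
Invert: 01011011, add 1 → 01011100 = 92, so the value is -92.
(Equivalently: 164 - 2^8 = 164 - 256 = -92.)

-92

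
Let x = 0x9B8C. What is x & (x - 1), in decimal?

39816

x = 1001101110001100 = 39820
x - 1 = 1001101110001011
AND   = 1001101110001000 = 39816
(x & (x - 1) clears the lowest set bit of x.)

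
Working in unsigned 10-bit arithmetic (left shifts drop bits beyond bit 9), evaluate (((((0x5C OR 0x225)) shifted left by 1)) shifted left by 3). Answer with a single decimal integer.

976

0x5C = 0001011100
0x225 = 1000100101
→ OR → 1001111101 = 637
→ shifted left by 1 (mod 2^10) → 0011111010 = 250
→ shifted left by 3 (mod 2^10) → 1111010000 = 976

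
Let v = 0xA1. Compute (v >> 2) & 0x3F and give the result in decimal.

v = 010100001
Shift right by 2: 0101000
Mask low 6 bits: 101000 = 40

40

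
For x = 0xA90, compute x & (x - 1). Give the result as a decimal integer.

x = 101010010000 = 2704
x - 1 = 101010001111
AND   = 101010000000 = 2688
(x & (x - 1) clears the lowest set bit of x.)

2688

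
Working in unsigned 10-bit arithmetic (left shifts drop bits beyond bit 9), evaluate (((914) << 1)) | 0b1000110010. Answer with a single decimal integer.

822

914 = 1110010010
→ << 1 (mod 2^10) → 1100100100 = 804
0b1000110010 = 1000110010
→ | → 1100110110 = 822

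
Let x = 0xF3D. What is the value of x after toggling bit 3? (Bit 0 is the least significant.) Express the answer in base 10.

x = 111100111101
bit 3 is currently 1; toggle it via x ^ (1 << 3) = x ^ 8
→ 111100110101 = 3893

3893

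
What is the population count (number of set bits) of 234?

234 = 11101010
Count the 1s: 1 + 1 + 1 + 1 + 1 = 5

5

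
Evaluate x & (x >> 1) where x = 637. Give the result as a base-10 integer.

x = 1001111101 = 637
x>>1 = 0100111110
AND  = 0000111100 = 60
(x & (x >> 1) has a 1 wherever x has two consecutive 1 bits.)

60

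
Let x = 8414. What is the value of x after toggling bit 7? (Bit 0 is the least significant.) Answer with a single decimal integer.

x = 0010000011011110
bit 7 is currently 1; toggle it via x ^ (1 << 7) = x ^ 128
→ 0010000001011110 = 8286

8286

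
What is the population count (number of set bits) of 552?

552 = 1000101000
Count the 1s: 1 + 1 + 1 = 3

3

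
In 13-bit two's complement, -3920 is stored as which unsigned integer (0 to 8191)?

3920 in 13 bits: 0111101010000
Invert: 1000010101111
Add 1:  1000010110000 = 4272
(Check: 2^13 - 3920 = 8192 - 3920 = 4272.)

4272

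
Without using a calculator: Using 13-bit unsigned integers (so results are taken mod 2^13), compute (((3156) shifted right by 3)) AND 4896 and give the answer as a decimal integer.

3156 = 0110001010100
→ shifted right by 3 → 0000110001010 = 394
4896 = 1001100100000
→ AND → 0000100000000 = 256

256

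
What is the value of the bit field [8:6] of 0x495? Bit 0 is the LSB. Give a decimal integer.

2

v = 010010010101
Shift right by 6: 010010
Mask low 3 bits: 010 = 2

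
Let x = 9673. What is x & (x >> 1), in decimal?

192

x = 10010111001001 = 9673
x>>1 = 01001011100100
AND  = 00000011000000 = 192
(x & (x >> 1) has a 1 wherever x has two consecutive 1 bits.)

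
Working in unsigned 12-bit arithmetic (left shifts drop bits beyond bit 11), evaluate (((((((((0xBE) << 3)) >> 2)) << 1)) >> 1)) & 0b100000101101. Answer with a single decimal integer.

44

0xBE = 000010111110
→ << 3 (mod 2^12) → 010111110000 = 1520
→ >> 2 → 000101111100 = 380
→ << 1 (mod 2^12) → 001011111000 = 760
→ >> 1 → 000101111100 = 380
0b100000101101 = 100000101101
→ & → 000000101100 = 44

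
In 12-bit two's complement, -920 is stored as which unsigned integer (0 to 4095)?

920 in 12 bits: 001110011000
Invert: 110001100111
Add 1:  110001101000 = 3176
(Check: 2^12 - 920 = 4096 - 920 = 3176.)

3176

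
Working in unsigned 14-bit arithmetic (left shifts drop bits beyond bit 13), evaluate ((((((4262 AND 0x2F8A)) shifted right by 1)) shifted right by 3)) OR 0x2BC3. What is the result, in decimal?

4262 = 01000010100110
0x2F8A = 10111110001010
→ AND → 00000010000010 = 130
→ shifted right by 1 → 00000001000001 = 65
→ shifted right by 3 → 00000000001000 = 8
0x2BC3 = 10101111000011
→ OR → 10101111001011 = 11211

11211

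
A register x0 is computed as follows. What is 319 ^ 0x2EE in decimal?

977

319 = 0100111111
0x2EE = 1011101110
XOR → 1111010001 = 977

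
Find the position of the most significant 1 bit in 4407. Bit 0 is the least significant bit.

4407 = 1000100110111
The topmost 1 is at position 12 (since 2^12 = 4096 ≤ 4407 < 8192).

12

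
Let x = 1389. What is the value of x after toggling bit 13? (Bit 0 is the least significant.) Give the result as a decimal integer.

x = 00010101101101
bit 13 is currently 0; toggle it via x ^ (1 << 13) = x ^ 8192
→ 10010101101101 = 9581

9581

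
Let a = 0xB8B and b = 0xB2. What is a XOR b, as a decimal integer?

2873

0xB8B = 101110001011
0xB2 = 000010110010
XOR → 101100111001 = 2873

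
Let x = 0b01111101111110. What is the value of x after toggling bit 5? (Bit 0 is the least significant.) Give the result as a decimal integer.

x = 01111101111110
bit 5 is currently 1; toggle it via x ^ (1 << 5) = x ^ 32
→ 01111101011110 = 8030

8030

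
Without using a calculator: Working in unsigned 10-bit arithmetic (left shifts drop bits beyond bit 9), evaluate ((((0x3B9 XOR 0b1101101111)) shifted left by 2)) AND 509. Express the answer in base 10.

344

0x3B9 = 1110111001
0b1101101111 = 1101101111
→ XOR → 0011010110 = 214
→ shifted left by 2 (mod 2^10) → 1101011000 = 856
509 = 0111111101
→ AND → 0101011000 = 344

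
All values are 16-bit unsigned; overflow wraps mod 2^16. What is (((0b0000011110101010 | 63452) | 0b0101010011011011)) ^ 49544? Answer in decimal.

13943

0b0000011110101010 = 0000011110101010
63452 = 1111011111011100
→ | → 1111011111111110 = 63486
0b0101010011011011 = 0101010011011011
→ | → 1111011111111111 = 63487
49544 = 1100000110001000
→ ^ → 0011011001110111 = 13943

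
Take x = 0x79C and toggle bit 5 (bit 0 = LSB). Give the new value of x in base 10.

x = 011110011100
bit 5 is currently 0; toggle it via x ^ (1 << 5) = x ^ 32
→ 011110111100 = 1980

1980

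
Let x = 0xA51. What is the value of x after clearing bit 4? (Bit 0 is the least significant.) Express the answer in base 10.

x = 00101001010001
bit 4 is currently 1; clear it via x & ~(1 << 4) = x & ~16
→ 00101001000001 = 2625

2625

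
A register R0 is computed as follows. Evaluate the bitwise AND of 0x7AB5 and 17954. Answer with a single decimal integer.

0x7AB5 = 111101010110101
17954 = 100011000100010
AND → 100001000100000 = 16928

16928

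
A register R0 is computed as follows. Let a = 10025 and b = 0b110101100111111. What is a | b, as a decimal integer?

10025 = 010011100101001
b = 110101100111111
 OR → 110111100111111 = 28479

28479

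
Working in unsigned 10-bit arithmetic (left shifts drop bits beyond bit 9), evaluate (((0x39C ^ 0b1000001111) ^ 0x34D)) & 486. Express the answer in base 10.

0x39C = 1110011100
0b1000001111 = 1000001111
→ ^ → 0110010011 = 403
0x34D = 1101001101
→ ^ → 1011011110 = 734
486 = 0111100110
→ & → 0011000110 = 198

198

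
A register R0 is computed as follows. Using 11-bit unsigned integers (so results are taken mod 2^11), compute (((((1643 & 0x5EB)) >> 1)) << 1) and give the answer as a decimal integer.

1643 = 11001101011
0x5EB = 10111101011
→ & → 10001101011 = 1131
→ >> 1 → 01000110101 = 565
→ << 1 (mod 2^11) → 10001101010 = 1130

1130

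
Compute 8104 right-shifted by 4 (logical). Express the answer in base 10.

506

8104 = 1111110101000
shift right by 4 → 0000111111010 = 506
(equivalently, floor(8104 / 16))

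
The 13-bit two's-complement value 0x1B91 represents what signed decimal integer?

-1135

pattern = 1101110010001 (MSB is 1 ⇒ negative)
Invert: 0010001101110, add 1 → 0010001101111 = 1135, so the value is -1135.
(Equivalently: 7057 - 2^13 = 7057 - 8192 = -1135.)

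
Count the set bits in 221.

6

221 = 11011101
Count the 1s: 1 + 1 + 1 + 1 + 1 + 1 = 6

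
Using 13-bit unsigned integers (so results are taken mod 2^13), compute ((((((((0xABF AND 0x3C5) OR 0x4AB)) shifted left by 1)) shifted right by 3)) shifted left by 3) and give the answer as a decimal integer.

0xABF = 0101010111111
0x3C5 = 0001111000101
→ AND → 0001010000101 = 645
0x4AB = 0010010101011
→ OR → 0011010101111 = 1711
→ shifted left by 1 (mod 2^13) → 0110101011110 = 3422
→ shifted right by 3 → 0000110101011 = 427
→ shifted left by 3 (mod 2^13) → 0110101011000 = 3416

3416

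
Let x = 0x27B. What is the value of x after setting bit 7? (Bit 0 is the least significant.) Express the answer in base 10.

x = 001001111011
bit 7 is currently 0; set it via x | (1 << 7) = x | 128
→ 001011111011 = 763

763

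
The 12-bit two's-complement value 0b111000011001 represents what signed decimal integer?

-487

pattern = 111000011001 (MSB is 1 ⇒ negative)
Invert: 000111100110, add 1 → 000111100111 = 487, so the value is -487.
(Equivalently: 3609 - 2^12 = 3609 - 4096 = -487.)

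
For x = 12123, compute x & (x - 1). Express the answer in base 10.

x = 10111101011011 = 12123
x - 1 = 10111101011010
AND   = 10111101011010 = 12122
(x & (x - 1) clears the lowest set bit of x.)

12122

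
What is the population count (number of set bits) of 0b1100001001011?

n = 1100001001011
Count the 1s: 1 + 1 + 1 + 1 + 1 + 1 = 6

6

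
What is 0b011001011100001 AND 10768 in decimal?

a = 11001011100001
10768 = 10101000010000
AND → 10001000000000 = 8704

8704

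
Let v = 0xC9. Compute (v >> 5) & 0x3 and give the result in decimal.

2

v = 0011001001
Shift right by 5: 00110
Mask low 2 bits: 10 = 2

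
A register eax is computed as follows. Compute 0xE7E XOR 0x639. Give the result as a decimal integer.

0xE7E = 111001111110
0x639 = 011000111001
XOR → 100001000111 = 2119

2119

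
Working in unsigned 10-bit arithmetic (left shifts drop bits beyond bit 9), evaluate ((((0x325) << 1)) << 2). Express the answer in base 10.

296

0x325 = 1100100101
→ << 1 (mod 2^10) → 1001001010 = 586
→ << 2 (mod 2^10) → 0100101000 = 296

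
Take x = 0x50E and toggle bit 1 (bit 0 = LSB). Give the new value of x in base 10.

x = 10100001110
bit 1 is currently 1; toggle it via x ^ (1 << 1) = x ^ 2
→ 10100001100 = 1292

1292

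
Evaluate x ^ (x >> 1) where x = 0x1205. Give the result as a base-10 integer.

6919

x = 1001000000101 = 4613
x>>1 = 0100100000010
XOR  = 1101100000111 = 6919
(x ^ (x >> 1) gives the standard binary-reflected Gray code of x.)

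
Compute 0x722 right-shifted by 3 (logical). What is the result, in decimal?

0x722 = 11100100010
shift right by 3 → 00011100100 = 228
(equivalently, floor(1826 / 8))

228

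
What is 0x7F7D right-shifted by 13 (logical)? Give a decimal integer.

3

0x7F7D = 111111101111101
shift right by 13 → 000000000000011 = 3
(equivalently, floor(32637 / 8192))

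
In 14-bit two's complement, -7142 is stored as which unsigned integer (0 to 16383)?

9242

7142 in 14 bits: 01101111100110
Invert: 10010000011001
Add 1:  10010000011010 = 9242
(Check: 2^14 - 7142 = 16384 - 7142 = 9242.)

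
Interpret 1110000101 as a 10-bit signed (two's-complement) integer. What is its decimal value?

-123

pattern = 1110000101 (MSB is 1 ⇒ negative)
Invert: 0001111010, add 1 → 0001111011 = 123, so the value is -123.
(Equivalently: 901 - 2^10 = 901 - 1024 = -123.)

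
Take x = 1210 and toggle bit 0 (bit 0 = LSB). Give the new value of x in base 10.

x = 10010111010
bit 0 is currently 0; toggle it via x ^ (1 << 0) = x ^ 1
→ 10010111011 = 1211

1211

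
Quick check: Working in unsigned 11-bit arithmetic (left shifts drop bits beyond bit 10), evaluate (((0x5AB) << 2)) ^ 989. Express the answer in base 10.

1393

0x5AB = 10110101011
→ << 2 (mod 2^11) → 11010101100 = 1708
989 = 01111011101
→ ^ → 10101110001 = 1393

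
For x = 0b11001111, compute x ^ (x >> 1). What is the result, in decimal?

x = 11001111 = 207
x>>1 = 01100111
XOR  = 10101000 = 168
(x ^ (x >> 1) gives the standard binary-reflected Gray code of x.)

168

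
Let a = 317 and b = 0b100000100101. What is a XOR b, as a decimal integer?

2328

317 = 000100111101
b = 100000100101
XOR → 100100011000 = 2328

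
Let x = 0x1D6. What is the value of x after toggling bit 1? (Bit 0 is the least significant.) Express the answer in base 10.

x = 111010110
bit 1 is currently 1; toggle it via x ^ (1 << 1) = x ^ 2
→ 111010100 = 468

468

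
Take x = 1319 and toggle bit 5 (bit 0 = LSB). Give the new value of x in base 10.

1287

x = 010100100111
bit 5 is currently 1; toggle it via x ^ (1 << 5) = x ^ 32
→ 010100000111 = 1287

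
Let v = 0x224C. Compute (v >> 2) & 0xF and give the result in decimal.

3

v = 010001001001100
Shift right by 2: 0100010010011
Mask low 4 bits: 0011 = 3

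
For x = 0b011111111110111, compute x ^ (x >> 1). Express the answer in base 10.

8204

x = 11111111110111 = 16375
x>>1 = 01111111111011
XOR  = 10000000001100 = 8204
(x ^ (x >> 1) gives the standard binary-reflected Gray code of x.)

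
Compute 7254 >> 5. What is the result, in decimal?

226

7254 = 1110001010110
shift right by 5 → 0000011100010 = 226
(equivalently, floor(7254 / 32))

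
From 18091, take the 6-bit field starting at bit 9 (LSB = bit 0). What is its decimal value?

35

v = 100011010101011
Shift right by 9: 100011
Mask low 6 bits: 100011 = 35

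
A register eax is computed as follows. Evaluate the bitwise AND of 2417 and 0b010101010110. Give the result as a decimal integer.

336

2417 = 100101110001
b = 010101010110
AND → 000101010000 = 336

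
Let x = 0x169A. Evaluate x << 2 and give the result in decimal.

23144

0x169A = 001011010011010
shift left by 2 → 101101001101000 = 23144
(equivalently, 5786 × 2^2 = 5786 × 4)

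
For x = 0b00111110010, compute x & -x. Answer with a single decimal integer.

2

x = 111110010 = 498
-x (two's complement) = …000001110
AND   = 000000010 = 2
(x & -x isolates the lowest set bit of x.)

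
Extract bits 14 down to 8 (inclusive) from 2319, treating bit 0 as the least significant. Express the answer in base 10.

v = 000100100001111
Shift right by 8: 0001001
Mask low 7 bits: 0001001 = 9

9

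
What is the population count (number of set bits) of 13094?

13094 = 11001100100110
Count the 1s: 1 + 1 + 1 + 1 + 1 + 1 + 1 = 7

7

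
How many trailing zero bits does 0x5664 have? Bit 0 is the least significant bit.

2

0x5664 = 101011001100100
Trailing zeros: 2, so the lowest set bit is bit 2 (value 4).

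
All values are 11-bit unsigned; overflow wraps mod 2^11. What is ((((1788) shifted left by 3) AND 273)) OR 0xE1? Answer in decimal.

481

1788 = 11011111100
→ shifted left by 3 (mod 2^11) → 11111100000 = 2016
273 = 00100010001
→ AND → 00100000000 = 256
0xE1 = 00011100001
→ OR → 00111100001 = 481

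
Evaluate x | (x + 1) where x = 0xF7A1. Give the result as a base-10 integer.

63395

x = 1111011110100001 = 63393
x + 1 = 1111011110100010
OR    = 1111011110100011 = 63395
(x | (x + 1) sets the lowest cleared bit.)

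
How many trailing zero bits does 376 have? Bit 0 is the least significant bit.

3

376 = 101111000
Trailing zeros: 3, so the lowest set bit is bit 3 (value 8).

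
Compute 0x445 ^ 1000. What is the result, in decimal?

1965

0x445 = 10001000101
1000 = 01111101000
XOR → 11110101101 = 1965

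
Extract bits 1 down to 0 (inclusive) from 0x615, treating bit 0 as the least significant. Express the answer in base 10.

1

v = 11000010101
Shift right by 0: 11000010101
Mask low 2 bits: 01 = 1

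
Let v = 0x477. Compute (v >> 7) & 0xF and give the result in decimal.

v = 10001110111
Shift right by 7: 1000
Mask low 4 bits: 1000 = 8

8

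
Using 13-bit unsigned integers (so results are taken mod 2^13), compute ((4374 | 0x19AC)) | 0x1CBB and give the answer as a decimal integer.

7615

4374 = 1000100010110
0x19AC = 1100110101100
→ | → 1100110111110 = 6590
0x1CBB = 1110010111011
→ | → 1110110111111 = 7615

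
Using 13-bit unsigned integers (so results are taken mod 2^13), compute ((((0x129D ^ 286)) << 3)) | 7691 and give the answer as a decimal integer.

0x129D = 1001010011101
286 = 0000100011110
→ ^ → 1001110000011 = 4995
→ << 3 (mod 2^13) → 1110000011000 = 7192
7691 = 1111000001011
→ | → 1111000011011 = 7707

7707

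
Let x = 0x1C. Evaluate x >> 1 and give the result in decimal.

14

0x1C = 11100
shift right by 1 → 01110 = 14
(equivalently, floor(28 / 2))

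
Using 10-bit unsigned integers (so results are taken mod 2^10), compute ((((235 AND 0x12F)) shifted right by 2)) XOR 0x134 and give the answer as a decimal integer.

318

235 = 0011101011
0x12F = 0100101111
→ AND → 0000101011 = 43
→ shifted right by 2 → 0000001010 = 10
0x134 = 0100110100
→ XOR → 0100111110 = 318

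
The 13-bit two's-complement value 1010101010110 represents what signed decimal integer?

pattern = 1010101010110 (MSB is 1 ⇒ negative)
Invert: 0101010101001, add 1 → 0101010101010 = 2730, so the value is -2730.
(Equivalently: 5462 - 2^13 = 5462 - 8192 = -2730.)

-2730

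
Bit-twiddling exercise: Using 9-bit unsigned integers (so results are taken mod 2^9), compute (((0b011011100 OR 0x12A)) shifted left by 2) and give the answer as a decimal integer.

504

0b011011100 = 011011100
0x12A = 100101010
→ OR → 111111110 = 510
→ shifted left by 2 (mod 2^9) → 111111000 = 504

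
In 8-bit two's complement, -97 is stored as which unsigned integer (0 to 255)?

97 in 8 bits: 01100001
Invert: 10011110
Add 1:  10011111 = 159
(Check: 2^8 - 97 = 256 - 97 = 159.)

159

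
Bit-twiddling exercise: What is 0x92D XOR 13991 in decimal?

16266

0x92D = 00100100101101
13991 = 11011010100111
XOR → 11111110001010 = 16266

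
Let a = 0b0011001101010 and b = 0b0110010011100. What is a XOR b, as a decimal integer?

a = 011001101010
b = 110010011100
XOR → 101011110110 = 2806

2806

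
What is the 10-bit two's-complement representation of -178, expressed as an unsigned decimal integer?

846

178 in 10 bits: 0010110010
Invert: 1101001101
Add 1:  1101001110 = 846
(Check: 2^10 - 178 = 1024 - 178 = 846.)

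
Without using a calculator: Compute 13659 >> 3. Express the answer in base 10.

13659 = 11010101011011
shift right by 3 → 00011010101011 = 1707
(equivalently, floor(13659 / 8))

1707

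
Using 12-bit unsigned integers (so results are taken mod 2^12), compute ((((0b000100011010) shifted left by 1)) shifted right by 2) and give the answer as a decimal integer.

0b000100011010 = 000100011010
→ shifted left by 1 (mod 2^12) → 001000110100 = 564
→ shifted right by 2 → 000010001101 = 141

141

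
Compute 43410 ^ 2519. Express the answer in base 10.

41029

43410 = 1010100110010010
2519 = 0000100111010111
XOR → 1010000001000101 = 41029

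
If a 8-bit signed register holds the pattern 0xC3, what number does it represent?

pattern = 11000011 (MSB is 1 ⇒ negative)
Invert: 00111100, add 1 → 00111101 = 61, so the value is -61.
(Equivalently: 195 - 2^8 = 195 - 256 = -61.)

-61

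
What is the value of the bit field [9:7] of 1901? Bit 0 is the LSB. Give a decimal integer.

v = 011101101101
Shift right by 7: 01110
Mask low 3 bits: 110 = 6

6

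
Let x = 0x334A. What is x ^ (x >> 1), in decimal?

10991

x = 11001101001010 = 13130
x>>1 = 01100110100101
XOR  = 10101011101111 = 10991
(x ^ (x >> 1) gives the standard binary-reflected Gray code of x.)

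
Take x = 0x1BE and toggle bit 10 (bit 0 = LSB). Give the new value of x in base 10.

1470

x = 000110111110
bit 10 is currently 0; toggle it via x ^ (1 << 10) = x ^ 1024
→ 010110111110 = 1470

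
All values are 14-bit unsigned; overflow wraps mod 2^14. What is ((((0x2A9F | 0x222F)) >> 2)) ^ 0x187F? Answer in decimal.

0x2A9F = 10101010011111
0x222F = 10001000101111
→ | → 10101010111111 = 10943
→ >> 2 → 00101010101111 = 2735
0x187F = 01100001111111
→ ^ → 01001011010000 = 4816

4816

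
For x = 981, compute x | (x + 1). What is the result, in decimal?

x = 1111010101 = 981
x + 1 = 1111010110
OR    = 1111010111 = 983
(x | (x + 1) sets the lowest cleared bit.)

983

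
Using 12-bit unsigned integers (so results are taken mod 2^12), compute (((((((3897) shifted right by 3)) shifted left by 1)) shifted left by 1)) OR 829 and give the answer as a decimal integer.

3897 = 111100111001
→ shifted right by 3 → 000111100111 = 487
→ shifted left by 1 (mod 2^12) → 001111001110 = 974
→ shifted left by 1 (mod 2^12) → 011110011100 = 1948
829 = 001100111101
→ OR → 011110111101 = 1981

1981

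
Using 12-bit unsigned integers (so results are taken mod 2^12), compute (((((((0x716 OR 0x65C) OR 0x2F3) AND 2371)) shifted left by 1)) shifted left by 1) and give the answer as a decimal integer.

1292

0x716 = 011100010110
0x65C = 011001011100
→ OR → 011101011110 = 1886
0x2F3 = 001011110011
→ OR → 011111111111 = 2047
2371 = 100101000011
→ AND → 000101000011 = 323
→ shifted left by 1 (mod 2^12) → 001010000110 = 646
→ shifted left by 1 (mod 2^12) → 010100001100 = 1292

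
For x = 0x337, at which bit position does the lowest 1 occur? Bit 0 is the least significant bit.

0

0x337 = 1100110111
Trailing zeros: 0, so the lowest set bit is bit 0 (value 1).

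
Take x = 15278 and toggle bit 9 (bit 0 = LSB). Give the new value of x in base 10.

x = 11101110101110
bit 9 is currently 1; toggle it via x ^ (1 << 9) = x ^ 512
→ 11100110101110 = 14766

14766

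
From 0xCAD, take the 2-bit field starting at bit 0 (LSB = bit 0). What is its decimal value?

v = 0110010101101
Shift right by 0: 0110010101101
Mask low 2 bits: 01 = 1

1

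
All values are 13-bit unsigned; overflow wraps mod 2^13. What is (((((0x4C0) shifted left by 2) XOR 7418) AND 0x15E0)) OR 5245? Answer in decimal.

5629

0x4C0 = 0010011000000
→ shifted left by 2 (mod 2^13) → 1001100000000 = 4864
7418 = 1110011111010
→ XOR → 0111111111010 = 4090
0x15E0 = 1010111100000
→ AND → 0010111100000 = 1504
5245 = 1010001111101
→ OR → 1010111111101 = 5629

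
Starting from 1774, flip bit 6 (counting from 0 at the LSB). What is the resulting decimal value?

1710

x = 0011011101110
bit 6 is currently 1; toggle it via x ^ (1 << 6) = x ^ 64
→ 0011010101110 = 1710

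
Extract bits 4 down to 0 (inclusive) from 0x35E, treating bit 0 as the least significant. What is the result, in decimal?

v = 01101011110
Shift right by 0: 01101011110
Mask low 5 bits: 11110 = 30

30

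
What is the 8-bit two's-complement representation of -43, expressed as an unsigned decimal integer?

213

43 in 8 bits: 00101011
Invert: 11010100
Add 1:  11010101 = 213
(Check: 2^8 - 43 = 256 - 43 = 213.)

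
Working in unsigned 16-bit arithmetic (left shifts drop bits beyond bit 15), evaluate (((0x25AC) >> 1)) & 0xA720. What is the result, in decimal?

0x25AC = 0010010110101100
→ >> 1 → 0001001011010110 = 4822
0xA720 = 1010011100100000
→ & → 0000001000000000 = 512

512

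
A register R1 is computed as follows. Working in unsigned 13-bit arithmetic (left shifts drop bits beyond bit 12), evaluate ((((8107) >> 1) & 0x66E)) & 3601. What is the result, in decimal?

8107 = 1111110101011
→ >> 1 → 0111111010101 = 4053
0x66E = 0011001101110
→ & → 0011001000100 = 1604
3601 = 0111000010001
→ & → 0011000000000 = 1536

1536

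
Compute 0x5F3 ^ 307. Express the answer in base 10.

0x5F3 = 10111110011
307 = 00100110011
XOR → 10011000000 = 1216

1216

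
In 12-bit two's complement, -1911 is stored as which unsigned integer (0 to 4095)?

1911 in 12 bits: 011101110111
Invert: 100010001000
Add 1:  100010001001 = 2185
(Check: 2^12 - 1911 = 4096 - 1911 = 2185.)

2185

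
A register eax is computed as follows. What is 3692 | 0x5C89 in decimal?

3692 = 000111001101100
0x5C89 = 101110010001001
 OR → 101111011101101 = 24301

24301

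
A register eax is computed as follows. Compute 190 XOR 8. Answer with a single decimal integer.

190 = 10111110
8 = 00001000
XOR → 10110110 = 182

182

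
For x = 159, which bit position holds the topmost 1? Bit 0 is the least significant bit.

7

159 = 10011111
The topmost 1 is at position 7 (since 2^7 = 128 ≤ 159 < 256).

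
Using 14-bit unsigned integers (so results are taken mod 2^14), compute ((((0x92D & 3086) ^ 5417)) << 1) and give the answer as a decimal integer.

0x92D = 00100100101101
3086 = 00110000001110
→ & → 00100000001100 = 2060
5417 = 01010100101001
→ ^ → 01110100100101 = 7461
→ << 1 (mod 2^14) → 11101001001010 = 14922

14922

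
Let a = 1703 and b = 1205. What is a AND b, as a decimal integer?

1703 = 11010100111
1205 = 10010110101
AND → 10010100101 = 1189

1189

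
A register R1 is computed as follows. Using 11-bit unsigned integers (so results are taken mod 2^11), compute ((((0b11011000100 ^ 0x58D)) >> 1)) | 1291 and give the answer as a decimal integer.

0b11011000100 = 11011000100
0x58D = 10110001101
→ ^ → 01101001001 = 841
→ >> 1 → 00110100100 = 420
1291 = 10100001011
→ | → 10110101111 = 1455

1455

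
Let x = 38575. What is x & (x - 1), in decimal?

x = 1001011010101111 = 38575
x - 1 = 1001011010101110
AND   = 1001011010101110 = 38574
(x & (x - 1) clears the lowest set bit of x.)

38574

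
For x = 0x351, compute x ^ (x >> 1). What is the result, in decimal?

761

x = 1101010001 = 849
x>>1 = 0110101000
XOR  = 1011111001 = 761
(x ^ (x >> 1) gives the standard binary-reflected Gray code of x.)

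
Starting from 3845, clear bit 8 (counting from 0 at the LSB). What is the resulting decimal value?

x = 111100000101
bit 8 is currently 1; clear it via x & ~(1 << 8) = x & ~256
→ 111000000101 = 3589

3589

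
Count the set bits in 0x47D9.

0x47D9 = 100011111011001
Count the 1s: 1 + 1 + 1 + 1 + 1 + 1 + 1 + 1 + 1 = 9

9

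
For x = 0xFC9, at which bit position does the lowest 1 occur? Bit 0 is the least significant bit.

0xFC9 = 111111001001
Trailing zeros: 0, so the lowest set bit is bit 0 (value 1).

0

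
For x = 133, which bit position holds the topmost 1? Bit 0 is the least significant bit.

7

133 = 10000101
The topmost 1 is at position 7 (since 2^7 = 128 ≤ 133 < 256).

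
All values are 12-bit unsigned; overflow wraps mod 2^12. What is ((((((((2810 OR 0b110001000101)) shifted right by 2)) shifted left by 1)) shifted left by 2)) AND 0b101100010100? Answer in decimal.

2320

2810 = 101011111010
0b110001000101 = 110001000101
→ OR → 111011111111 = 3839
→ shifted right by 2 → 001110111111 = 959
→ shifted left by 1 (mod 2^12) → 011101111110 = 1918
→ shifted left by 2 (mod 2^12) → 110111111000 = 3576
0b101100010100 = 101100010100
→ AND → 100100010000 = 2320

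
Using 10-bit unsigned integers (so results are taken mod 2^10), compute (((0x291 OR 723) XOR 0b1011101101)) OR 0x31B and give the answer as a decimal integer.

831

0x291 = 1010010001
723 = 1011010011
→ OR → 1011010011 = 723
0b1011101101 = 1011101101
→ XOR → 0000111110 = 62
0x31B = 1100011011
→ OR → 1100111111 = 831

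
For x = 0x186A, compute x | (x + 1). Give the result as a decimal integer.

x = 1100001101010 = 6250
x + 1 = 1100001101011
OR    = 1100001101011 = 6251
(x | (x + 1) sets the lowest cleared bit.)

6251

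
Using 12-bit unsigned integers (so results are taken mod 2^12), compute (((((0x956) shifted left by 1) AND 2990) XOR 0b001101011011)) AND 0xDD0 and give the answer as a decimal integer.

0x956 = 100101010110
→ shifted left by 1 (mod 2^12) → 001010101100 = 684
2990 = 101110101110
→ AND → 001010101100 = 684
0b001101011011 = 001101011011
→ XOR → 000111110111 = 503
0xDD0 = 110111010000
→ AND → 000111010000 = 464

464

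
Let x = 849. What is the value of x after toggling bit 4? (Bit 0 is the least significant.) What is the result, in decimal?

x = 1101010001
bit 4 is currently 1; toggle it via x ^ (1 << 4) = x ^ 16
→ 1101000001 = 833

833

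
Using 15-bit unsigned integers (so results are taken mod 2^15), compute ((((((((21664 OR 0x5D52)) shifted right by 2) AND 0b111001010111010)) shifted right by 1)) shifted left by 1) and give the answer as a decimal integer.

4664

21664 = 101010010100000
0x5D52 = 101110101010010
→ OR → 101110111110010 = 24050
→ shifted right by 2 → 001011101111100 = 6012
0b111001010111010 = 111001010111010
→ AND → 001001000111000 = 4664
→ shifted right by 1 → 000100100011100 = 2332
→ shifted left by 1 (mod 2^15) → 001001000111000 = 4664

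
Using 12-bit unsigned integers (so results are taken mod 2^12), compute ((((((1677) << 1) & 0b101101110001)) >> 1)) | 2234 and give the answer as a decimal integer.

3258

1677 = 011010001101
→ << 1 (mod 2^12) → 110100011010 = 3354
0b101101110001 = 101101110001
→ & → 100100010000 = 2320
→ >> 1 → 010010001000 = 1160
2234 = 100010111010
→ | → 110010111010 = 3258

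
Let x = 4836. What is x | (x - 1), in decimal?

4839

x = 1001011100100 = 4836
x - 1 = 1001011100011
OR    = 1001011100111 = 4839
(x | (x - 1) sets all bits below the lowest set bit.)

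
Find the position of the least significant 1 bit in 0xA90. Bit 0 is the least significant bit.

4

0xA90 = 101010010000
Trailing zeros: 4, so the lowest set bit is bit 4 (value 16).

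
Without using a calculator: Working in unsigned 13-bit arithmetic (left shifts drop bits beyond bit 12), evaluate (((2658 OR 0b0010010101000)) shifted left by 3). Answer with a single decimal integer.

5968

2658 = 0101001100010
0b0010010101000 = 0010010101000
→ OR → 0111011101010 = 3818
→ shifted left by 3 (mod 2^13) → 1011101010000 = 5968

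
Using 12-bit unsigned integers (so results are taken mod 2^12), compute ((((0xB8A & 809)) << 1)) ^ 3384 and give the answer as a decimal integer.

2856

0xB8A = 101110001010
809 = 001100101001
→ & → 001100001000 = 776
→ << 1 (mod 2^12) → 011000010000 = 1552
3384 = 110100111000
→ ^ → 101100101000 = 2856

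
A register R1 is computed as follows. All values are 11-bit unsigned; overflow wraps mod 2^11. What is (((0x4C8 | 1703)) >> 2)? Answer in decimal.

0x4C8 = 10011001000
1703 = 11010100111
→ | → 11011101111 = 1775
→ >> 2 → 00110111011 = 443

443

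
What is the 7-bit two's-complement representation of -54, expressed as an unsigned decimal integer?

74

54 in 7 bits: 0110110
Invert: 1001001
Add 1:  1001010 = 74
(Check: 2^7 - 54 = 128 - 54 = 74.)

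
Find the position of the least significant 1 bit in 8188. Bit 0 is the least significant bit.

8188 = 1111111111100
Trailing zeros: 2, so the lowest set bit is bit 2 (value 4).

2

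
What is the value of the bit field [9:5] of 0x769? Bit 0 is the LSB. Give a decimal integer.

27

v = 011101101001
Shift right by 5: 0111011
Mask low 5 bits: 11011 = 27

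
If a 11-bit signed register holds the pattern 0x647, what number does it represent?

pattern = 11001000111 (MSB is 1 ⇒ negative)
Invert: 00110111000, add 1 → 00110111001 = 441, so the value is -441.
(Equivalently: 1607 - 2^11 = 1607 - 2048 = -441.)

-441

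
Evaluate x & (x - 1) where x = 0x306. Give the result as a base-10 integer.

772

x = 1100000110 = 774
x - 1 = 1100000101
AND   = 1100000100 = 772
(x & (x - 1) clears the lowest set bit of x.)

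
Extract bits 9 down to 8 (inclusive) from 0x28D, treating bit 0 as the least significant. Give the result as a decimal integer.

v = 01010001101
Shift right by 8: 010
Mask low 2 bits: 10 = 2

2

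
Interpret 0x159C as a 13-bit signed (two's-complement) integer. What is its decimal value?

pattern = 1010110011100 (MSB is 1 ⇒ negative)
Invert: 0101001100011, add 1 → 0101001100100 = 2660, so the value is -2660.
(Equivalently: 5532 - 2^13 = 5532 - 8192 = -2660.)

-2660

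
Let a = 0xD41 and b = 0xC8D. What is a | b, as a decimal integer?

3533

0xD41 = 110101000001
0xC8D = 110010001101
 OR → 110111001101 = 3533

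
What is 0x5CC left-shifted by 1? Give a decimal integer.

0x5CC = 010111001100
shift left by 1 → 101110011000 = 2968
(equivalently, 1484 × 2^1 = 1484 × 2)

2968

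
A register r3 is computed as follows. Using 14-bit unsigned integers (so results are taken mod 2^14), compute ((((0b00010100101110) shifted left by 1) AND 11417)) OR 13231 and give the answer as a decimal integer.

0b00010100101110 = 00010100101110
→ shifted left by 1 (mod 2^14) → 00101001011100 = 2652
11417 = 10110010011001
→ AND → 00100000011000 = 2072
13231 = 11001110101111
→ OR → 11101110111111 = 15295

15295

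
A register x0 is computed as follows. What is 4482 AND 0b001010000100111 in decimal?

4098

4482 = 1000110000010
b = 1010000100111
AND → 1000000000010 = 4098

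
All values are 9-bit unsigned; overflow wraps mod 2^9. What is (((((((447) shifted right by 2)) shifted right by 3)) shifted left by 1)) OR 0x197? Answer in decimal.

415

447 = 110111111
→ shifted right by 2 → 001101111 = 111
→ shifted right by 3 → 000001101 = 13
→ shifted left by 1 (mod 2^9) → 000011010 = 26
0x197 = 110010111
→ OR → 110011111 = 415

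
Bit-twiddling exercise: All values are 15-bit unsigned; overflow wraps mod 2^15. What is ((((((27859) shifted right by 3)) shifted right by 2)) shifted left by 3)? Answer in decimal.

27859 = 110110011010011
→ shifted right by 3 → 000110110011010 = 3482
→ shifted right by 2 → 000001101100110 = 870
→ shifted left by 3 (mod 2^15) → 001101100110000 = 6960

6960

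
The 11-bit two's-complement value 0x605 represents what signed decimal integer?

-507

pattern = 11000000101 (MSB is 1 ⇒ negative)
Invert: 00111111010, add 1 → 00111111011 = 507, so the value is -507.
(Equivalently: 1541 - 2^11 = 1541 - 2048 = -507.)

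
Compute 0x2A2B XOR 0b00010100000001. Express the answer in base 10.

0x2A2B = 10101000101011
b = 00010100000001
XOR → 10111100101010 = 12074

12074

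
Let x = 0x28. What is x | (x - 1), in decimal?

x = 101000 = 40
x - 1 = 100111
OR    = 101111 = 47
(x | (x - 1) sets all bits below the lowest set bit.)

47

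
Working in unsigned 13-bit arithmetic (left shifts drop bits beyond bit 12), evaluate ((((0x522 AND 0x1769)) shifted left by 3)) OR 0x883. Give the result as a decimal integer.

0x522 = 0010100100010
0x1769 = 1011101101001
→ AND → 0010100100000 = 1312
→ shifted left by 3 (mod 2^13) → 0100100000000 = 2304
0x883 = 0100010000011
→ OR → 0100110000011 = 2435

2435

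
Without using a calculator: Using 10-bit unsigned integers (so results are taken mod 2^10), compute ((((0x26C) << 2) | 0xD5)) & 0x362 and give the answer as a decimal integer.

352

0x26C = 1001101100
→ << 2 (mod 2^10) → 0110110000 = 432
0xD5 = 0011010101
→ | → 0111110101 = 501
0x362 = 1101100010
→ & → 0101100000 = 352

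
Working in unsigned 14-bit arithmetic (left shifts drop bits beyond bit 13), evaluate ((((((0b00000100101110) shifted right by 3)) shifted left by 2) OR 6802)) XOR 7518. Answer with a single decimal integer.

1992

0b00000100101110 = 00000100101110
→ shifted right by 3 → 00000000100101 = 37
→ shifted left by 2 (mod 2^14) → 00000010010100 = 148
6802 = 01101010010010
→ OR → 01101010010110 = 6806
7518 = 01110101011110
→ XOR → 00011111001000 = 1992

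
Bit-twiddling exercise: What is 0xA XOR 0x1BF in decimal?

437

0xA = 000001010
0x1BF = 110111111
XOR → 110110101 = 437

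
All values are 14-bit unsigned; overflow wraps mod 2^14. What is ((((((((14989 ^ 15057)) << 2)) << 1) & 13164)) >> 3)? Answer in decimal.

14989 = 11101010001101
15057 = 11101011010001
→ ^ → 00000001011100 = 92
→ << 2 (mod 2^14) → 00000101110000 = 368
→ << 1 (mod 2^14) → 00001011100000 = 736
13164 = 11001101101100
→ & → 00001001100000 = 608
→ >> 3 → 00000001001100 = 76

76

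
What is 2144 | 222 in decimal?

2302

2144 = 100001100000
222 = 000011011110
 OR → 100011111110 = 2302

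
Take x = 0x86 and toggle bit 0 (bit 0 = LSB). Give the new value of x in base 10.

135

x = 0010000110
bit 0 is currently 0; toggle it via x ^ (1 << 0) = x ^ 1
→ 0010000111 = 135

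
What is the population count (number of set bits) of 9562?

9562 = 10010101011010
Count the 1s: 1 + 1 + 1 + 1 + 1 + 1 + 1 = 7

7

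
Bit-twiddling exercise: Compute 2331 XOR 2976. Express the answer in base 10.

2331 = 100100011011
2976 = 101110100000
XOR → 001010111011 = 699

699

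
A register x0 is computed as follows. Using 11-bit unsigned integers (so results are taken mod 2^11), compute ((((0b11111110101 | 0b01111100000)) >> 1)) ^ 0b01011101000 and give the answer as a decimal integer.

0b11111110101 = 11111110101
0b01111100000 = 01111100000
→ | → 11111110101 = 2037
→ >> 1 → 01111111010 = 1018
0b01011101000 = 01011101000
→ ^ → 00100010010 = 274

274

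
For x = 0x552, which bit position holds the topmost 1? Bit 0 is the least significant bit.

0x552 = 10101010010
The topmost 1 is at position 10 (since 2^10 = 1024 ≤ 1362 < 2048).

10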